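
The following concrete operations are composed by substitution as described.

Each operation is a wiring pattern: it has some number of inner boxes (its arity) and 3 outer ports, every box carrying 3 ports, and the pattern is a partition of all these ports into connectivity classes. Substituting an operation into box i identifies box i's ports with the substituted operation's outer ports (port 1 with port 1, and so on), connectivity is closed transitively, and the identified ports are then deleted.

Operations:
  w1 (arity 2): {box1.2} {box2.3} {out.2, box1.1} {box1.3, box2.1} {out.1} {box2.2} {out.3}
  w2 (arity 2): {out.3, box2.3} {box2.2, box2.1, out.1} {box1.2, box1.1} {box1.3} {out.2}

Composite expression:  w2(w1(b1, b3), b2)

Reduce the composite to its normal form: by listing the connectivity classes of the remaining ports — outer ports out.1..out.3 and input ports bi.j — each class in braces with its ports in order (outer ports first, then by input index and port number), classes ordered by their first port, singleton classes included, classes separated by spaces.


{out.1, b2.1, b2.2} {out.2} {out.3, b2.3} {b1.1} {b1.2} {b1.3, b3.1} {b3.2} {b3.3}

Connectivity passes through glued w2-boundaries; trace each wire chain.
composing w1 on (b1, b3), with out.j its own outer ports: {out.1} {out.2, b1.1} {out.3} {b1.2} {b1.3, b3.1} {b3.2} {b3.3}
composing w2 on (b1, b3, b2), with out.j its own outer ports: {out.1, b2.1, b2.2} {out.2} {out.3, b2.3} {b1.1} {b1.2} {b1.3, b3.1} {b3.2} {b3.3}


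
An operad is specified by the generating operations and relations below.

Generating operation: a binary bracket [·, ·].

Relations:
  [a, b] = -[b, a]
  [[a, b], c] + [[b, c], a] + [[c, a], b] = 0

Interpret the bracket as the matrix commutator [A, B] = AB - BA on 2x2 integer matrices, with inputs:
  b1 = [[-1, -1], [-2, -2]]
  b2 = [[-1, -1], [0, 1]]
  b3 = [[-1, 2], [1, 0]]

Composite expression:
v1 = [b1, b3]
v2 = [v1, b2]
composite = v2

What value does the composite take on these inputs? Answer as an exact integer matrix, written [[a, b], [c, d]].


[[1, -4], [-2, -1]]


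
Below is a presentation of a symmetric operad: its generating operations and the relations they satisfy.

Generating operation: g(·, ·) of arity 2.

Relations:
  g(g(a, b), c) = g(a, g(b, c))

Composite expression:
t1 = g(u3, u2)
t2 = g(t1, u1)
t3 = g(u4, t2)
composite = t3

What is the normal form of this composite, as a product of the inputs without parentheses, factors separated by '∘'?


u4 ∘ u3 ∘ u2 ∘ u1

Under associativity of g, the answer is the u's in reading order.
g(u3, u2) flattens to u3 ∘ u2
g(g(u3, u2), u1) flattens to u3 ∘ u2 ∘ u1
g(u4, g(g(u3, u2), u1)) flattens to u4 ∘ u3 ∘ u2 ∘ u1


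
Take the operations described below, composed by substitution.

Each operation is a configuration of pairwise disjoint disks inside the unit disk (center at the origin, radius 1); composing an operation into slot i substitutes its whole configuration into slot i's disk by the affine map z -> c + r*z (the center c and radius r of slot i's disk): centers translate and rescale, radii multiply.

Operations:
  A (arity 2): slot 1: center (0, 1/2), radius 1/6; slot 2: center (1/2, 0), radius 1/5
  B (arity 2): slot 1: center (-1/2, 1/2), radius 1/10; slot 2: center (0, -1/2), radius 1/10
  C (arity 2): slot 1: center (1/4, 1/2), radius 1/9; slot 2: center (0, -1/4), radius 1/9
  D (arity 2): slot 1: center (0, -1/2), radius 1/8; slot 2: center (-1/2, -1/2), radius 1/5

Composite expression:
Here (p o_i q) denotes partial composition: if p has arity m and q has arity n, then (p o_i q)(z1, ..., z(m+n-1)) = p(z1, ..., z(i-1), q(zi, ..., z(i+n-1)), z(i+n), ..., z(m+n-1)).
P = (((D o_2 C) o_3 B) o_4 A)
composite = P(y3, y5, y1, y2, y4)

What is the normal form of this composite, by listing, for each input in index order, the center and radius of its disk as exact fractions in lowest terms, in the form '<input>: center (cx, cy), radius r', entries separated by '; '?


y1: center (-23/45, -97/180), radius 1/450; y2: center (-1/2, -14/25), radius 1/2700; y3: center (0, -1/2), radius 1/8; y4: center (-449/900, -101/180), radius 1/2250; y5: center (-9/20, -2/5), radius 1/45

Only the slot chain above each y matters under D; compose those maps.
input y3: composing its 1 substitution step yields center (0, -1/2), radius 1/8
input y5: composing its 2 substitution steps yields center (-9/20, -2/5), radius 1/45
input y1: composing its 3 substitution steps yields center (-23/45, -97/180), radius 1/450
input y2: composing its 4 substitution steps yields center (-1/2, -14/25), radius 1/2700
input y4: composing its 4 substitution steps yields center (-449/900, -101/180), radius 1/2250


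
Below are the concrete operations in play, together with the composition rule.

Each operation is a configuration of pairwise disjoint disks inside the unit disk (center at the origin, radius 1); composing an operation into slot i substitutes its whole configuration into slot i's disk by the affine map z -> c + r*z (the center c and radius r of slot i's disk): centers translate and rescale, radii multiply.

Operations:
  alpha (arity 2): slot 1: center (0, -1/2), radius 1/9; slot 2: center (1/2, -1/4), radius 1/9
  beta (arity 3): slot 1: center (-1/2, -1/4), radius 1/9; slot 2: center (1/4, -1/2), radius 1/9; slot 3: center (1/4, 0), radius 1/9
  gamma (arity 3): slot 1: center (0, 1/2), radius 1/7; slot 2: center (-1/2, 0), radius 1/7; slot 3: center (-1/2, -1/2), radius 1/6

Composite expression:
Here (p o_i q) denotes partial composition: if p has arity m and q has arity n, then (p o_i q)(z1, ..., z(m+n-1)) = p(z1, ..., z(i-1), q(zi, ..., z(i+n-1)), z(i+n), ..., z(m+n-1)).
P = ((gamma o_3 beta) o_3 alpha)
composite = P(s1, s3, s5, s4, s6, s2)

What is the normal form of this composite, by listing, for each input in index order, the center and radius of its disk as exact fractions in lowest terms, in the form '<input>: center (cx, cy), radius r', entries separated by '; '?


s1: center (0, 1/2), radius 1/7; s2: center (-11/24, -1/2), radius 1/54; s3: center (-1/2, 0), radius 1/7; s4: center (-31/54, -59/108), radius 1/486; s5: center (-7/12, -119/216), radius 1/486; s6: center (-11/24, -7/12), radius 1/54

Each s-disk chains the slot maps above it in gamma; radii multiply.
for s1, the 1-step affine chain lands on center (0, 1/2), radius 1/7
for s3, the 1-step affine chain lands on center (-1/2, 0), radius 1/7
for s5, the 3-step affine chain lands on center (-7/12, -119/216), radius 1/486
for s4, the 3-step affine chain lands on center (-31/54, -59/108), radius 1/486
for s6, the 2-step affine chain lands on center (-11/24, -7/12), radius 1/54
for s2, the 2-step affine chain lands on center (-11/24, -1/2), radius 1/54


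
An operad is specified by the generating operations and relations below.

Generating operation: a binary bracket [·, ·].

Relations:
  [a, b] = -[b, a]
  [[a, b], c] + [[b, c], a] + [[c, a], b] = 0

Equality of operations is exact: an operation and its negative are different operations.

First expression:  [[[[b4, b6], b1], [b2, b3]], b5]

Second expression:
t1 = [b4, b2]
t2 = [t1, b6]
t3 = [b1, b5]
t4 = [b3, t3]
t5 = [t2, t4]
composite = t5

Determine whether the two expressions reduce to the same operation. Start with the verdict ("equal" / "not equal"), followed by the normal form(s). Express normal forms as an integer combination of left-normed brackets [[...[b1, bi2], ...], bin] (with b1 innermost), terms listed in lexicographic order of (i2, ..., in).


not equal; the first gives -[[[[[b1, b4], b6], b2], b3], b5] + [[[[[b1, b4], b6], b3], b2], b5] + [[[[[b1, b6], b4], b2], b3], b5] - [[[[[b1, b6], b4], b3], b2], b5] and the second -[[[[[b1, b5], b3], b2], b4], b6] + [[[[[b1, b5], b3], b4], b2], b6] + [[[[[b1, b5], b3], b6], b2], b4] - [[[[[b1, b5], b3], b6], b4], b2]


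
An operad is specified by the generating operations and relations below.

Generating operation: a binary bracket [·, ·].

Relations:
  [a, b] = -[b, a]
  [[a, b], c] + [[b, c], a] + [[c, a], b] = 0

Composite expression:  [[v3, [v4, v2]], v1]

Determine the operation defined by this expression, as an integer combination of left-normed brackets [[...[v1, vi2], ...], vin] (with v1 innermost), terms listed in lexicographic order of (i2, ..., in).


-[[[v1, v2], v4], v3] + [[[v1, v3], v2], v4] - [[[v1, v3], v4], v2] + [[[v1, v4], v2], v3]

Skip Jacobi rewriting: expand, keep v1-initial words, read off terms.
Composite bracket: [[v3, [v4, v2]], v1]
Applying ab - ba throughout gives 8 signed words (2^3 = 8).
Collect the words opening with v1:
  from v1v2v4v3, sign -1: term -[[[v1, v2], v4], v3]
  from v1v3v2v4, sign +1: term +[[[v1, v3], v2], v4]
  from v1v3v4v2, sign -1: term -[[[v1, v3], v4], v2]
  from v1v4v2v3, sign +1: term +[[[v1, v4], v2], v3]


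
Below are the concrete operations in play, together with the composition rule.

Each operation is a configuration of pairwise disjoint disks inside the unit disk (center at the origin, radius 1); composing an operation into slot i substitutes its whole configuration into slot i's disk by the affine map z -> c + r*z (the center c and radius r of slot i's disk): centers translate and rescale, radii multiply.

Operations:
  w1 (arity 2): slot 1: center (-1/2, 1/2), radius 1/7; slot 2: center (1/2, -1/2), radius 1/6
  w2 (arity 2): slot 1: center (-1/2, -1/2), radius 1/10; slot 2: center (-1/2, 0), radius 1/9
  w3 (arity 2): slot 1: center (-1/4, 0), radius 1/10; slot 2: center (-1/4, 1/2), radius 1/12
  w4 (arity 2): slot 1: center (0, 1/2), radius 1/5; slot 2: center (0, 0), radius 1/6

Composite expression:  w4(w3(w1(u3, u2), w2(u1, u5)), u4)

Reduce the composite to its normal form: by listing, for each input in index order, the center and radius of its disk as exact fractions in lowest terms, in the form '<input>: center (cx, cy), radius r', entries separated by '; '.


Nesting under w4 composes maps z -> c + r*z down each u-path.
input u3: applying the 3 nested substitutions gives center (-3/50, 51/100), radius 1/350
input u2: applying the 3 nested substitutions gives center (-1/25, 49/100), radius 1/300
input u1: applying the 3 nested substitutions gives center (-7/120, 71/120), radius 1/600
input u5: applying the 3 nested substitutions gives center (-7/120, 3/5), radius 1/540
input u4: applying the 1 nested substitution gives center (0, 0), radius 1/6

u1: center (-7/120, 71/120), radius 1/600; u2: center (-1/25, 49/100), radius 1/300; u3: center (-3/50, 51/100), radius 1/350; u4: center (0, 0), radius 1/6; u5: center (-7/120, 3/5), radius 1/540


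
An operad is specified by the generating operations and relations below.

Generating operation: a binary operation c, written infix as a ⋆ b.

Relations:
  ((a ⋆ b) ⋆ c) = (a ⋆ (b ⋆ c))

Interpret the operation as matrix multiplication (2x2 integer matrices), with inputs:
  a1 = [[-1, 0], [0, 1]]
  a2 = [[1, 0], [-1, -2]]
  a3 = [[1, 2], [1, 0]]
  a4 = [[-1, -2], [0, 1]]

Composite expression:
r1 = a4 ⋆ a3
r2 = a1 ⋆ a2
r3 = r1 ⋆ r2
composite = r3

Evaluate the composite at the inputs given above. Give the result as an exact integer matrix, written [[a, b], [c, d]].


[[5, 4], [-1, 0]]

(a4 ⋆ a3) = [[-3, -2], [1, 0]]
(a1 ⋆ a2) = [[-1, 0], [-1, -2]]
((a4 ⋆ a3) ⋆ (a1 ⋆ a2)) = [[5, 4], [-1, 0]]


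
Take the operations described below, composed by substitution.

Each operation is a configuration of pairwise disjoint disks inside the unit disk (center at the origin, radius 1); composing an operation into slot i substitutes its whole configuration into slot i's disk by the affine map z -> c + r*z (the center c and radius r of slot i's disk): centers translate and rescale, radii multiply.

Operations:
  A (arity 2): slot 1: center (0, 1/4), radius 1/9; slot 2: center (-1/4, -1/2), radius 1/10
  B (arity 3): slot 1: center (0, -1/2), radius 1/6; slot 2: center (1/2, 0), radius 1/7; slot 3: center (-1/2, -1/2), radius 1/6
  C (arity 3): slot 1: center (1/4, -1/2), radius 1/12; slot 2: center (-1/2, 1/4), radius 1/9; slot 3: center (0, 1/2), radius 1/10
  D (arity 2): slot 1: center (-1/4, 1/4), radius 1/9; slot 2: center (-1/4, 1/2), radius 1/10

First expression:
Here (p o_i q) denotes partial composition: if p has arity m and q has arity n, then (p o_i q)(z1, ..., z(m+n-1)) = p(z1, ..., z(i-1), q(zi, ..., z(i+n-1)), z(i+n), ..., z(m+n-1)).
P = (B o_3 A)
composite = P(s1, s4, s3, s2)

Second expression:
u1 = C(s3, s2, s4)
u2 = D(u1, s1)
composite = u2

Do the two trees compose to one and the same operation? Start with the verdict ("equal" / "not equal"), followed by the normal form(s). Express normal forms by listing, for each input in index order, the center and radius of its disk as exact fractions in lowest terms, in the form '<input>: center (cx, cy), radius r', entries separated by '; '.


The first composite normalizes to s1: center (0, -1/2), radius 1/6; s2: center (-13/24, -7/12), radius 1/60; s3: center (-1/2, -11/24), radius 1/54; s4: center (1/2, 0), radius 1/7
The second composite normalizes to s1: center (-1/4, 1/2), radius 1/10; s2: center (-11/36, 5/18), radius 1/81; s3: center (-2/9, 7/36), radius 1/108; s4: center (-1/4, 11/36), radius 1/90
Different reductions; not equal.

not equal; the first gives s1: center (0, -1/2), radius 1/6; s2: center (-13/24, -7/12), radius 1/60; s3: center (-1/2, -11/24), radius 1/54; s4: center (1/2, 0), radius 1/7 and the second s1: center (-1/4, 1/2), radius 1/10; s2: center (-11/36, 5/18), radius 1/81; s3: center (-2/9, 7/36), radius 1/108; s4: center (-1/4, 11/36), radius 1/90


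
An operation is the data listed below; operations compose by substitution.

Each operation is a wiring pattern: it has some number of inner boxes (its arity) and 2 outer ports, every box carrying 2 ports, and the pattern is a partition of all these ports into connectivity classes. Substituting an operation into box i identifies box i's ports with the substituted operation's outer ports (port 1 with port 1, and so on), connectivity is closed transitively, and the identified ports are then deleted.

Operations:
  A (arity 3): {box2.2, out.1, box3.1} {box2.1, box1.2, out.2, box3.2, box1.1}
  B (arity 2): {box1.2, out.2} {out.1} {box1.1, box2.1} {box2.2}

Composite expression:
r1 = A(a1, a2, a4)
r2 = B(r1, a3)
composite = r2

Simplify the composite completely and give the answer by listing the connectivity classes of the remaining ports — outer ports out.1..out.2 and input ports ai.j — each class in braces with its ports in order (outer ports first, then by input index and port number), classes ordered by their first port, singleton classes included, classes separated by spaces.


{out.1} {out.2, a1.1, a1.2, a2.1, a4.2} {a2.2, a3.1, a4.1} {a3.2}

Reachability decides: close wires over B-identified ports.
through A, on inputs (a1, a2, a4): {out.1, a2.2, a4.1} {out.2, a1.1, a1.2, a2.1, a4.2} (out.j = stage outer ports)
through B, on inputs (a1, a2, a4, a3): {out.1} {out.2, a1.1, a1.2, a2.1, a4.2} {a2.2, a3.1, a4.1} {a3.2} (out.j = stage outer ports)


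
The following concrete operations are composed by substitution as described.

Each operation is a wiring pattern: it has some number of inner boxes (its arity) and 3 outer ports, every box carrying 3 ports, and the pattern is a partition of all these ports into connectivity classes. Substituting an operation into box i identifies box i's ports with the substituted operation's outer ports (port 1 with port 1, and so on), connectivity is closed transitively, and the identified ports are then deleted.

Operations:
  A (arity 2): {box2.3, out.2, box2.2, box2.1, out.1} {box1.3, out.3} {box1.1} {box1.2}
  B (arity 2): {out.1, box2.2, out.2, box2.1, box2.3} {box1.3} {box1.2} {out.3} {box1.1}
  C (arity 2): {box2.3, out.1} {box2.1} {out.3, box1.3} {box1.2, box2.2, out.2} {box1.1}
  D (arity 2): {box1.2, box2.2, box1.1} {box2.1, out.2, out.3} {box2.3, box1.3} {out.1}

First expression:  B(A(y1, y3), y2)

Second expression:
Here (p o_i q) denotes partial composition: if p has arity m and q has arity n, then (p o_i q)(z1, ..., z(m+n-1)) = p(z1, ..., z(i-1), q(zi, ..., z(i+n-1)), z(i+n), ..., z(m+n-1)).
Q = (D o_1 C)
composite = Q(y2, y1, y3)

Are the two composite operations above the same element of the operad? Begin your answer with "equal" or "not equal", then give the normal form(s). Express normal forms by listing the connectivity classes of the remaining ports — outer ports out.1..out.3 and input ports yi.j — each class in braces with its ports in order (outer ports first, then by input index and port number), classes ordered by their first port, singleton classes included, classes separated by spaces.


not equal; the first gives {out.1, out.2, y2.1, y2.2, y2.3} {out.3} {y1.1} {y1.2} {y1.3} {y3.1, y3.2, y3.3} and the second {out.1} {out.2, out.3, y3.1} {y1.1} {y1.2, y1.3, y2.2, y3.2} {y2.1} {y2.3, y3.3}

Normal form of the first expression: {out.1, out.2, y2.1, y2.2, y2.3} {out.3} {y1.1} {y1.2} {y1.3} {y3.1, y3.2, y3.3}
Normal form of the second expression: {out.1} {out.2, out.3, y3.1} {y1.1} {y1.2, y1.3, y2.2, y3.2} {y2.1} {y2.3, y3.3}
They disagree, so not equal.


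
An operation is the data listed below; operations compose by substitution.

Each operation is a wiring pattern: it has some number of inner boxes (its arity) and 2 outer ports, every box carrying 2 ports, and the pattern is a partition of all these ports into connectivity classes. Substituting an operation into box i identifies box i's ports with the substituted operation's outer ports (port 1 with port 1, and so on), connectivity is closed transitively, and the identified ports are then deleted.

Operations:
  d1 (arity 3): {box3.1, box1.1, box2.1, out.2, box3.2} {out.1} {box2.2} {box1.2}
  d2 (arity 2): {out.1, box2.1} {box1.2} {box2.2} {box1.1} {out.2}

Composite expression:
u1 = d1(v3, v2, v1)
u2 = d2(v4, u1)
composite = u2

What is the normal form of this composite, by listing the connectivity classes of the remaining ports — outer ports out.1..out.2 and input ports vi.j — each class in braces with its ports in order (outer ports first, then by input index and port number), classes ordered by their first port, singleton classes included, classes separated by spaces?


{out.1} {out.2} {v1.1, v1.2, v2.1, v3.1} {v2.2} {v3.2} {v4.1} {v4.2}


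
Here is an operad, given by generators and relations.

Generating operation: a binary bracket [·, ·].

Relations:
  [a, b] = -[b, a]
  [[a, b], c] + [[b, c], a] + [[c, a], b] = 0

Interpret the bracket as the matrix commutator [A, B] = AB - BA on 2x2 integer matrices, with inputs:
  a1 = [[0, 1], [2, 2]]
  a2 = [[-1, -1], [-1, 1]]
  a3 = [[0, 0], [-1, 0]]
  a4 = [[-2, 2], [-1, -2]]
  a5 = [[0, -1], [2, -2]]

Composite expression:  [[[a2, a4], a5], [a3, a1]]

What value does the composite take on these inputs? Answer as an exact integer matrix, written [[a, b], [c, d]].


[[4, -4], [8, -4]]

[a2, a4] = [[3, -4], [-2, -3]]
[[a2, a4], a5] = [[-10, 2], [-16, 10]]
[a3, a1] = [[1, 0], [2, -1]]
[[[a2, a4], a5], [a3, a1]] = [[4, -4], [8, -4]]


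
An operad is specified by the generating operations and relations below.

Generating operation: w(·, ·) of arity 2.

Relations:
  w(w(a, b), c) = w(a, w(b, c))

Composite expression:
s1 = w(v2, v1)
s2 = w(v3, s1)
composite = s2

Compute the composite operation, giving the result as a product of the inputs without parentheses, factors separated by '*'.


Under associativity of w, the answer is the v's in reading order.
w(v2, v1) collapses to v2 * v1
w(v3, w(v2, v1)) collapses to v3 * v2 * v1

v3 * v2 * v1


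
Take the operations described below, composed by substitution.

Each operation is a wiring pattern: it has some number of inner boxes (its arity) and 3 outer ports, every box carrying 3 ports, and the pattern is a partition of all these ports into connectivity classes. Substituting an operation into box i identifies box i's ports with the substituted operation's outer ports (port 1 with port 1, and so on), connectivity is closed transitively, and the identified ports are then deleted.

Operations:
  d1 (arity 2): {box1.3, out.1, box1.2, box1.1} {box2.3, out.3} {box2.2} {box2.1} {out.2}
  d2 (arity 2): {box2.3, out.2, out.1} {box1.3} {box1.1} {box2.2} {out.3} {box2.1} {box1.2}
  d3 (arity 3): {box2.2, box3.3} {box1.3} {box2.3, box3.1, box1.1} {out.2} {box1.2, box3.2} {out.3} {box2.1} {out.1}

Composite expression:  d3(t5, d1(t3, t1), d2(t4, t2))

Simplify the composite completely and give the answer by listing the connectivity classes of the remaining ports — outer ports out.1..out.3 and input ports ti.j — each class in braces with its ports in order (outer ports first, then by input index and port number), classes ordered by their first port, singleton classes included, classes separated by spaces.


{out.1} {out.2} {out.3} {t1.1} {t1.2} {t1.3, t2.3, t5.1, t5.2} {t2.1} {t2.2} {t3.1, t3.2, t3.3} {t4.1} {t4.2} {t4.3} {t5.3}


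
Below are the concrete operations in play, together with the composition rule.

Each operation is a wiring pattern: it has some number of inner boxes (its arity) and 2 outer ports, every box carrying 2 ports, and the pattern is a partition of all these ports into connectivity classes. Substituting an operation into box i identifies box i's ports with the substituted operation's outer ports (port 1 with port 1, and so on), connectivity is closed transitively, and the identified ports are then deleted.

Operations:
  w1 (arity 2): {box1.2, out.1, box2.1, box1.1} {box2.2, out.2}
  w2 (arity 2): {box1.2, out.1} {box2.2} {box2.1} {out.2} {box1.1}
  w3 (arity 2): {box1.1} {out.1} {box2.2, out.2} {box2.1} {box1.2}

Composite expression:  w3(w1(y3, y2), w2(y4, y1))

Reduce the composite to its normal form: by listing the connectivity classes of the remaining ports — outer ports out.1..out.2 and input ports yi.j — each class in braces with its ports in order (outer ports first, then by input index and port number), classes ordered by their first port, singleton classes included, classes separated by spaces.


{out.1} {out.2} {y1.1} {y1.2} {y2.1, y3.1, y3.2} {y2.2} {y4.1} {y4.2}


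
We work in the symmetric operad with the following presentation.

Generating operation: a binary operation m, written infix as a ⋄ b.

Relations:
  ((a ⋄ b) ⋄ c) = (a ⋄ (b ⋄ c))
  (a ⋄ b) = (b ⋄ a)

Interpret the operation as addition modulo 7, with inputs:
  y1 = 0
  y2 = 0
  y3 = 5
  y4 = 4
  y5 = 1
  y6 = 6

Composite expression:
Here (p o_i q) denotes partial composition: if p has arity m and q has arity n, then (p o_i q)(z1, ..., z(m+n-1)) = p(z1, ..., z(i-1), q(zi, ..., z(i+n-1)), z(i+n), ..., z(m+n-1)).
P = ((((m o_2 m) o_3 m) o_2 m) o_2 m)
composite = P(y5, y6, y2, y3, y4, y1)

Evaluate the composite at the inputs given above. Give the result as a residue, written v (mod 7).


(y6 ⋄ y2) = 6
((y6 ⋄ y2) ⋄ y3) = 4
(y4 ⋄ y1) = 4
(((y6 ⋄ y2) ⋄ y3) ⋄ (y4 ⋄ y1)) = 1
(y5 ⋄ (((y6 ⋄ y2) ⋄ y3) ⋄ (y4 ⋄ y1))) = 2

2 (mod 7)


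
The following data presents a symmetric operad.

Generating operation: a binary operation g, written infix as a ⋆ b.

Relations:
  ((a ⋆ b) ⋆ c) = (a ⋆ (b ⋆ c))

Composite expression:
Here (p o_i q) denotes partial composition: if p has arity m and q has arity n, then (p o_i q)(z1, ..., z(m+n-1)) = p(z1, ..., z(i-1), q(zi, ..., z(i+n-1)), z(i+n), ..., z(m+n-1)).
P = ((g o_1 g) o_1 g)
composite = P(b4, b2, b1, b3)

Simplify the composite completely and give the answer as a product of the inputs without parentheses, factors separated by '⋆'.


Every regrouping of g is equal, so read the b-inputs in written order.
(b4 ⋆ b2) unparenthesizes to b4 ⋆ b2
((b4 ⋆ b2) ⋆ b1) unparenthesizes to b4 ⋆ b2 ⋆ b1
(((b4 ⋆ b2) ⋆ b1) ⋆ b3) unparenthesizes to b4 ⋆ b2 ⋆ b1 ⋆ b3

b4 ⋆ b2 ⋆ b1 ⋆ b3


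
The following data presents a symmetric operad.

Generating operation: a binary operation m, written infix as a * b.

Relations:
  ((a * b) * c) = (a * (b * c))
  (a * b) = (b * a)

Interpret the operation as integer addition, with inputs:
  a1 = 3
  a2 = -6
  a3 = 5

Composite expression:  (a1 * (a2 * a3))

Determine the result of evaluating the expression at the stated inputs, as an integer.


2


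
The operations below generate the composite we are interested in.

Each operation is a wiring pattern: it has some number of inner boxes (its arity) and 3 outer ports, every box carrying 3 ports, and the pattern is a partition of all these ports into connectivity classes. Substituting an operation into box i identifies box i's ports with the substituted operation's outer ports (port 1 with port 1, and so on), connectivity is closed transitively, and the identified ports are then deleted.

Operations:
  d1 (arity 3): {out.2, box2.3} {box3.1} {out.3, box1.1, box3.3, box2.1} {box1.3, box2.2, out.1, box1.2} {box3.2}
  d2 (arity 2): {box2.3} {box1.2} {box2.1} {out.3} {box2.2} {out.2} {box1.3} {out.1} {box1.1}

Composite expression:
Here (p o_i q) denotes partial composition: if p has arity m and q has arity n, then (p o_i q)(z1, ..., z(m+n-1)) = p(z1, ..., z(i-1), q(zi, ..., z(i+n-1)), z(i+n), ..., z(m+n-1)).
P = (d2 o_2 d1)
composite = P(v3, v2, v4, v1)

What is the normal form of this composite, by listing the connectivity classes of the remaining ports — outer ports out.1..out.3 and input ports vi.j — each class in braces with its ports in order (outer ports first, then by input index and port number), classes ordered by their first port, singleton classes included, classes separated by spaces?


{out.1} {out.2} {out.3} {v1.1} {v1.2} {v1.3, v2.1, v4.1} {v2.2, v2.3, v4.2} {v3.1} {v3.2} {v3.3} {v4.3}

Substituting into d2 glues patterns; closure does the rest.
through d1, on inputs (v2, v4, v1): {out.1, v2.2, v2.3, v4.2} {out.2, v4.3} {out.3, v1.3, v2.1, v4.1} {v1.1} {v1.2} (out.j = stage outer ports)
through d2, on inputs (v3, v2, v4, v1): {out.1} {out.2} {out.3} {v1.1} {v1.2} {v1.3, v2.1, v4.1} {v2.2, v2.3, v4.2} {v3.1} {v3.2} {v3.3} {v4.3} (out.j = stage outer ports)


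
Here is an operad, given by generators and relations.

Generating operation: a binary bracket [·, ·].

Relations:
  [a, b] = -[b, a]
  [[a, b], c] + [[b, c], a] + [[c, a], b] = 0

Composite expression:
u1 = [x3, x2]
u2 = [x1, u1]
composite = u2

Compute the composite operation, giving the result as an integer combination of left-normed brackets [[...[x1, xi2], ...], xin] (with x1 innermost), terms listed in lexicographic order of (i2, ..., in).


-[[x1, x2], x3] + [[x1, x3], x2]

Skip Jacobi rewriting: expand, keep x1-initial words, read off terms.
Composite bracket: [x1, [x3, x2]]
Full expansion: 4 signed words from ab - ba (2^2 = 4).
The x1-initial words carry the normal form:
  from x1x2x3, sign -1: term -[[x1, x2], x3]
  from x1x3x2, sign +1: term +[[x1, x3], x2]


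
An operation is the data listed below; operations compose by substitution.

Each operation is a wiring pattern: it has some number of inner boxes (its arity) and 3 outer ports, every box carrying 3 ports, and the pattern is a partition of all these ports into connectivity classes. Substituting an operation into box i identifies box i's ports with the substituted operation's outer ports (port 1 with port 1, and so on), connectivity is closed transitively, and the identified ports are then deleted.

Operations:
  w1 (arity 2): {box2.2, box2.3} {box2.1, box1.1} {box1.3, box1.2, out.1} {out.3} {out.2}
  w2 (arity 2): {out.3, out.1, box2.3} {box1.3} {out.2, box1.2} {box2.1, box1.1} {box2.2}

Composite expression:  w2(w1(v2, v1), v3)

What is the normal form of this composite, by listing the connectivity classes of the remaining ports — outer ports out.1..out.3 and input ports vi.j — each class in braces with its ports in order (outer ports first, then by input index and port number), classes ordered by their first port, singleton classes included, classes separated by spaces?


Connectivity passes through glued w2-boundaries; trace each wire chain.
through w1, on inputs (v2, v1): {out.1, v2.2, v2.3} {out.2} {out.3} {v1.1, v2.1} {v1.2, v1.3} (out.j = stage outer ports)
through w2, on inputs (v2, v1, v3): {out.1, out.3, v3.3} {out.2} {v1.1, v2.1} {v1.2, v1.3} {v2.2, v2.3, v3.1} {v3.2} (out.j = stage outer ports)

{out.1, out.3, v3.3} {out.2} {v1.1, v2.1} {v1.2, v1.3} {v2.2, v2.3, v3.1} {v3.2}


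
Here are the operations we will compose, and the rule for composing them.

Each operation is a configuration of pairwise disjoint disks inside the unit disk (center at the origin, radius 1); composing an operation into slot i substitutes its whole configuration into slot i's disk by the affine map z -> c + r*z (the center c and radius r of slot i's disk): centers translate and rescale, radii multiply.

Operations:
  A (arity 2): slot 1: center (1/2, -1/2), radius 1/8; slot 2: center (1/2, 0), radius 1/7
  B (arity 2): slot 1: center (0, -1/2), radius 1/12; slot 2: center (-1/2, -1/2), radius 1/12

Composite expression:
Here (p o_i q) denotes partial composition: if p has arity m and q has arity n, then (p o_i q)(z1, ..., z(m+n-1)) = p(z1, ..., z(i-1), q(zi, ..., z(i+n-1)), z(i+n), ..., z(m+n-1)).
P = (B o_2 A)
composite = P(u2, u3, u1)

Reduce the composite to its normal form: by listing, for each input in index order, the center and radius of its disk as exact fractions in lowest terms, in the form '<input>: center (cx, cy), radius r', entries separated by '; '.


u1: center (-11/24, -1/2), radius 1/84; u2: center (0, -1/2), radius 1/12; u3: center (-11/24, -13/24), radius 1/96

Affine substitution under B: radii multiply and u-centers shift.
u2 passes through 1 substitution, ending at center (0, -1/2), radius 1/12
u3 passes through 2 substitutions, ending at center (-11/24, -13/24), radius 1/96
u1 passes through 2 substitutions, ending at center (-11/24, -1/2), radius 1/84


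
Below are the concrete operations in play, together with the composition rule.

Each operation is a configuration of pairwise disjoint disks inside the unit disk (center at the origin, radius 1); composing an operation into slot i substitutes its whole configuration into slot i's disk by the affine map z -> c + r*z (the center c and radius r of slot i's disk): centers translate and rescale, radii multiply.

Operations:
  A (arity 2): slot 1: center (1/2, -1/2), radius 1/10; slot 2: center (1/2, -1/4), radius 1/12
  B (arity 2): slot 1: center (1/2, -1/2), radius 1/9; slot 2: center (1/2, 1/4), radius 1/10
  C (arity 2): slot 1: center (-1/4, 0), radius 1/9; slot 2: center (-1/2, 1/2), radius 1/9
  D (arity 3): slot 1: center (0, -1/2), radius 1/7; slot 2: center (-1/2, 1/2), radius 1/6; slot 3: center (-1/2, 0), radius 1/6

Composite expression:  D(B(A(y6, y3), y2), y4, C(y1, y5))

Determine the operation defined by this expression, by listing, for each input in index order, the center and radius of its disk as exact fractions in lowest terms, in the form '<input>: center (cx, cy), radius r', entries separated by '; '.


Nesting under D composes maps z -> c + r*z down each y-path.
input y6: composing its 3 substitution steps yields center (5/63, -73/126), radius 1/630
input y3: composing its 3 substitution steps yields center (5/63, -145/252), radius 1/756
input y2: composing its 2 substitution steps yields center (1/14, -13/28), radius 1/70
input y4: composing its 1 substitution step yields center (-1/2, 1/2), radius 1/6
input y1: composing its 2 substitution steps yields center (-13/24, 0), radius 1/54
input y5: composing its 2 substitution steps yields center (-7/12, 1/12), radius 1/54

y1: center (-13/24, 0), radius 1/54; y2: center (1/14, -13/28), radius 1/70; y3: center (5/63, -145/252), radius 1/756; y4: center (-1/2, 1/2), radius 1/6; y5: center (-7/12, 1/12), radius 1/54; y6: center (5/63, -73/126), radius 1/630


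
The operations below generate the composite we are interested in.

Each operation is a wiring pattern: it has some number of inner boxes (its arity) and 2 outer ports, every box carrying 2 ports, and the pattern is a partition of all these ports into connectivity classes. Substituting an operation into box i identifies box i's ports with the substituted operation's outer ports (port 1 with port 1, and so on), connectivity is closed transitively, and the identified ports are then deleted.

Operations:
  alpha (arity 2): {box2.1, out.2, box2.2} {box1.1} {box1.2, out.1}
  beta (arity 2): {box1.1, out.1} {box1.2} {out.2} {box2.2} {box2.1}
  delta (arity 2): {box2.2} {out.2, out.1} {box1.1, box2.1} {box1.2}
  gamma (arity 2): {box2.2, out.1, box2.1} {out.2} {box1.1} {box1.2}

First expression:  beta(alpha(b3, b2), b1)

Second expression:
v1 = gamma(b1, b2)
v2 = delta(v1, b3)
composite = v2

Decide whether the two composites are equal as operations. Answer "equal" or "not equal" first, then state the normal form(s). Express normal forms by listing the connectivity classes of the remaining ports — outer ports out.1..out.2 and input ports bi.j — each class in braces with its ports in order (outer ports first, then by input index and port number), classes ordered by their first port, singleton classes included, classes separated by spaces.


not equal; first: {out.1, b3.2} {out.2} {b1.1} {b1.2} {b2.1, b2.2} {b3.1}; second: {out.1, out.2} {b1.1} {b1.2} {b2.1, b2.2, b3.1} {b3.2}


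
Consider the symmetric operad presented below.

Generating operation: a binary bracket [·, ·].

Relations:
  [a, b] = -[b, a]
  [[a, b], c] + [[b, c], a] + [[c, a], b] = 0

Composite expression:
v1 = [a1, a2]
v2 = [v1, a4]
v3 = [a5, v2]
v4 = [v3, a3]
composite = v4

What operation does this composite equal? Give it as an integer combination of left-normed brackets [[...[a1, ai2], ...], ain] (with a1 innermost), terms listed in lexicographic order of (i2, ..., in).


-[[[[a1, a2], a4], a5], a3]

Skip Jacobi rewriting: expand, keep a1-initial words, read off terms.
Composite bracket: [[a5, [[a1, a2], a4]], a3]
Expanding via [a, b] = ab - ba: 16 signed words (2^4 = 16).
Keep just the words that open with a1:
  a1a2a4a5a3 (sign -1) contributes -[[[[a1, a2], a4], a5], a3]


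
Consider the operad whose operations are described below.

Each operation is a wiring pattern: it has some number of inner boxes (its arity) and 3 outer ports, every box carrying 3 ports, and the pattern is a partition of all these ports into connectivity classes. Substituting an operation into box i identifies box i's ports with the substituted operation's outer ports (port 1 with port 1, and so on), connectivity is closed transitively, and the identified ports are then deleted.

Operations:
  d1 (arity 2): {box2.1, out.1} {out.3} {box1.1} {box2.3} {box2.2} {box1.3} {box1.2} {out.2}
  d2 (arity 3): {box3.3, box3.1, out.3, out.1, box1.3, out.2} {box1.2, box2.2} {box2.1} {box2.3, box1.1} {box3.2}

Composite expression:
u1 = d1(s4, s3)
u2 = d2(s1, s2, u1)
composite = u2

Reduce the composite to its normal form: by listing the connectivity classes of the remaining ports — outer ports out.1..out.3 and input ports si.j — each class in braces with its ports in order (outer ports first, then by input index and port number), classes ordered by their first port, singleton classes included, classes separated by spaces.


{out.1, out.2, out.3, s1.3, s3.1} {s1.1, s2.3} {s1.2, s2.2} {s2.1} {s3.2} {s3.3} {s4.1} {s4.2} {s4.3}

Two ports join when wires chain via d2-identified ports.
the subtree at d1 composes to {out.1, s3.1} {out.2} {out.3} {s3.2} {s3.3} {s4.1} {s4.2} {s4.3} on (s4, s3); out.j = own outer ports
the subtree at d2 composes to {out.1, out.2, out.3, s1.3, s3.1} {s1.1, s2.3} {s1.2, s2.2} {s2.1} {s3.2} {s3.3} {s4.1} {s4.2} {s4.3} on (s1, s2, s4, s3); out.j = own outer ports


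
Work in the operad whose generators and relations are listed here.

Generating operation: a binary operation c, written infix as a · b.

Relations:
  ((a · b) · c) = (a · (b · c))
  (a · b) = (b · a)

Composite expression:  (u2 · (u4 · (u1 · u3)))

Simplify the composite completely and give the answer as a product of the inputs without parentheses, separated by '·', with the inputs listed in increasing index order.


u1 · u2 · u3 · u4


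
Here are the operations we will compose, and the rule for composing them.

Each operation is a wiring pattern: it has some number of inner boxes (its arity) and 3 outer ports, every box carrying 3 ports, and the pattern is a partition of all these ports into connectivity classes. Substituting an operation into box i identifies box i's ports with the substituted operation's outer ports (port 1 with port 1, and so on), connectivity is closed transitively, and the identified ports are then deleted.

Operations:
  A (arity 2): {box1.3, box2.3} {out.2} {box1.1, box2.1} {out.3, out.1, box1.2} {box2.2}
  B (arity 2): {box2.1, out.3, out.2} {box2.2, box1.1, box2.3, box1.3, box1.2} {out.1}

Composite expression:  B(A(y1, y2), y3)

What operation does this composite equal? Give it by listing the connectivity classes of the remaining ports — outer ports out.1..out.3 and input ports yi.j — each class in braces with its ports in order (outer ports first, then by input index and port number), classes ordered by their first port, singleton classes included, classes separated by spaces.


{out.1} {out.2, out.3, y3.1} {y1.1, y2.1} {y1.2, y3.2, y3.3} {y1.3, y2.3} {y2.2}

Reachability decides: close wires over B-identified ports.
through A, on inputs (y1, y2): {out.1, out.3, y1.2} {out.2} {y1.1, y2.1} {y1.3, y2.3} {y2.2} (out.j = stage outer ports)
through B, on inputs (y1, y2, y3): {out.1} {out.2, out.3, y3.1} {y1.1, y2.1} {y1.2, y3.2, y3.3} {y1.3, y2.3} {y2.2} (out.j = stage outer ports)


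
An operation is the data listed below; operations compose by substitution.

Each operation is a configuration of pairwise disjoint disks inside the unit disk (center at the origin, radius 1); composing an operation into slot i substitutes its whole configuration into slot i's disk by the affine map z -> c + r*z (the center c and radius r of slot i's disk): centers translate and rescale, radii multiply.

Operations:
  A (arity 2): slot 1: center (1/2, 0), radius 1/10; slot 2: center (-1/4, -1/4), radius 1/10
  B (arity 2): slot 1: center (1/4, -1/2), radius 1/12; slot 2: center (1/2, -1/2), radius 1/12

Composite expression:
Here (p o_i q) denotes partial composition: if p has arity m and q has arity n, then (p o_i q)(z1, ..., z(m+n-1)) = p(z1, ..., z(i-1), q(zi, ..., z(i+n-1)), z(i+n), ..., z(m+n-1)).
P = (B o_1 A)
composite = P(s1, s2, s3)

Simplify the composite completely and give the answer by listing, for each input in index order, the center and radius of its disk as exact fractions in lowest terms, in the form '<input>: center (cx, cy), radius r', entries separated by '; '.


Follow each s-input down from B: c' goes to c + r*c', radius to r*r'.
s1: after 2 affine steps, its disk has center (7/24, -1/2), radius 1/120
s2: after 2 affine steps, its disk has center (11/48, -25/48), radius 1/120
s3: after 1 affine step, its disk has center (1/2, -1/2), radius 1/12

s1: center (7/24, -1/2), radius 1/120; s2: center (11/48, -25/48), radius 1/120; s3: center (1/2, -1/2), radius 1/12


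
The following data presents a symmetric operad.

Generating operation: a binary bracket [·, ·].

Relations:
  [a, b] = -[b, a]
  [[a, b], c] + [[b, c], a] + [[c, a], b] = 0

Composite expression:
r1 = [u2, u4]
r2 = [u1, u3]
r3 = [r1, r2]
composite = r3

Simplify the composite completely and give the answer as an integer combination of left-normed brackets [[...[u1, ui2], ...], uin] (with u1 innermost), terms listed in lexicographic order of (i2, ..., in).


-[[[u1, u3], u2], u4] + [[[u1, u3], u4], u2]

Expand each bracket as ab - ba; the u1-initial words give the coefficients.
Composite bracket: [[u2, u4], [u1, u3]]
Full expansion: 8 signed words from ab - ba (2^3 = 8).
Only words starting with u1 matter:
  u1u3u2u4 appears with sign -1, giving the term -[[[u1, u3], u2], u4]
  u1u3u4u2 appears with sign +1, giving the term +[[[u1, u3], u4], u2]


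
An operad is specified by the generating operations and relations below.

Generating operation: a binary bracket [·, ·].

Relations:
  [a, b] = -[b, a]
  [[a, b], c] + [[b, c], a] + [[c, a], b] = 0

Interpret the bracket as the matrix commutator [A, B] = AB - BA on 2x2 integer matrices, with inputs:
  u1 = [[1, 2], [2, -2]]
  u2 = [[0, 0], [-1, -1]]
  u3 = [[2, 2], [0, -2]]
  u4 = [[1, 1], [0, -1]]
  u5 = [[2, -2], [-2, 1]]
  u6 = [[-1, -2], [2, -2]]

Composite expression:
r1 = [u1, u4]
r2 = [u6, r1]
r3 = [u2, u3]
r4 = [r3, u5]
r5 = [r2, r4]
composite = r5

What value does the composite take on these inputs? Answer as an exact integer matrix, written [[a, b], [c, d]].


[[-156, -96], [336, 156]]

[u1, u4] = [[-2, -1], [4, 2]]
[u6, [u1, u4]] = [[-6, -9], [-12, 6]]
[u2, u3] = [[2, 2], [-4, -2]]
[[u2, u3], u5] = [[-12, -10], [4, 12]]
[[u6, [u1, u4]], [[u2, u3], u5]] = [[-156, -96], [336, 156]]
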